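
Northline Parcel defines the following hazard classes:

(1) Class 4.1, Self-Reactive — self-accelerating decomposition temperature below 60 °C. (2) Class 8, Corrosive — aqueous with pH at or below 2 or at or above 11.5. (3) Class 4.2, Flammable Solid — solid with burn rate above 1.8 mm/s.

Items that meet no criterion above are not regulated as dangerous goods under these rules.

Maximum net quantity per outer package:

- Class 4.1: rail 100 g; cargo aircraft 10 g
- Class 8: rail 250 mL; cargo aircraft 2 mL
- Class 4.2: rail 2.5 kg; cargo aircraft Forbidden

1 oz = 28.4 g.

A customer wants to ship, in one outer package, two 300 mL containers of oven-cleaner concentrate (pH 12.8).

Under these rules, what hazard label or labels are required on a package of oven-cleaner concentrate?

Class 8

Oven-cleaner concentrate: pH 12.8 ≥ 11.5 → Class 8 (Corrosive).
Only the Class 8 label is required.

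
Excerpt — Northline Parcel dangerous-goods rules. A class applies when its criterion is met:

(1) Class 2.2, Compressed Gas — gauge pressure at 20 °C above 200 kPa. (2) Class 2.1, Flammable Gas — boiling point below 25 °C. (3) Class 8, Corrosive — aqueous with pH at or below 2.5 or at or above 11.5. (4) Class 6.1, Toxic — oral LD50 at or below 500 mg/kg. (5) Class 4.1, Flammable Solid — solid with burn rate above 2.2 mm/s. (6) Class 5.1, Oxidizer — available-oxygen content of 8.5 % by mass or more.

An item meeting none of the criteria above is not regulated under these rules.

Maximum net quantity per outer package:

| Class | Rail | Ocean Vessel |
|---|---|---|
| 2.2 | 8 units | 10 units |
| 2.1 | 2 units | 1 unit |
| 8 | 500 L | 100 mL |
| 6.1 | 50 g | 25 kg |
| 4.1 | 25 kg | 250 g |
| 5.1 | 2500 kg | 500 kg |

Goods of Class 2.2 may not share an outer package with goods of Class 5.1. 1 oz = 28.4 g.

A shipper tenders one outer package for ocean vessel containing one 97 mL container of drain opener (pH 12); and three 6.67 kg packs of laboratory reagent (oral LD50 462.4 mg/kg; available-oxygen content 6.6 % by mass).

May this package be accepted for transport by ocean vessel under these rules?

Drain opener: pH 12 ≥ 11.5 → Class 8 (Corrosive).
With oral LD50 462.4 mg/kg (≤ 500 mg/kg), the laboratory reagent falls in Class 6.1.
Class 6.1 quantity: three 6.67 kg packs = 20.01 kg.
20.01 kg is within the ocean vessel limit of 25 kg for Class 6.1.
Class 8 quantity: 97 mL.
That is within the Class 8 ocean vessel limit of 100 mL.
The segregation rule (Class 2.2 with Class 5.1) does not apply to Class 6.1 with Class 8.
Every hazard class is within its ocean vessel limit and no segregation rule is violated.

Yes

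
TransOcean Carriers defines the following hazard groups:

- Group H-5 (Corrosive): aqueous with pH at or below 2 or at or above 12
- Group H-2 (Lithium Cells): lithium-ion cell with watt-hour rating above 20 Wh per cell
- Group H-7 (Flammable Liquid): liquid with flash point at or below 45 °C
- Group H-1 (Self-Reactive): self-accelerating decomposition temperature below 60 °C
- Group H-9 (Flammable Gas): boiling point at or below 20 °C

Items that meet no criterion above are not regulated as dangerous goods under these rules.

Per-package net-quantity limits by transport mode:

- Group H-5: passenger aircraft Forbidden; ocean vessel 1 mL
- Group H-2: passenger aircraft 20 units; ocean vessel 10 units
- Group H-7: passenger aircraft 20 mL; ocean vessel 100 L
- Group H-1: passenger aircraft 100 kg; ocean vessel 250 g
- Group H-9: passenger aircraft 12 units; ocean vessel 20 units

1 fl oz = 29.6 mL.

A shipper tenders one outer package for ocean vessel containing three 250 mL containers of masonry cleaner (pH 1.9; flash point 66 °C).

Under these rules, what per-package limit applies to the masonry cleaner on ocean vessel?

pH 1.9 meets the Group H-5 criterion (Corrosive), so the masonry cleaner is Group H-5.
The ocean vessel limit for Group H-5 is 1 mL.

1 mL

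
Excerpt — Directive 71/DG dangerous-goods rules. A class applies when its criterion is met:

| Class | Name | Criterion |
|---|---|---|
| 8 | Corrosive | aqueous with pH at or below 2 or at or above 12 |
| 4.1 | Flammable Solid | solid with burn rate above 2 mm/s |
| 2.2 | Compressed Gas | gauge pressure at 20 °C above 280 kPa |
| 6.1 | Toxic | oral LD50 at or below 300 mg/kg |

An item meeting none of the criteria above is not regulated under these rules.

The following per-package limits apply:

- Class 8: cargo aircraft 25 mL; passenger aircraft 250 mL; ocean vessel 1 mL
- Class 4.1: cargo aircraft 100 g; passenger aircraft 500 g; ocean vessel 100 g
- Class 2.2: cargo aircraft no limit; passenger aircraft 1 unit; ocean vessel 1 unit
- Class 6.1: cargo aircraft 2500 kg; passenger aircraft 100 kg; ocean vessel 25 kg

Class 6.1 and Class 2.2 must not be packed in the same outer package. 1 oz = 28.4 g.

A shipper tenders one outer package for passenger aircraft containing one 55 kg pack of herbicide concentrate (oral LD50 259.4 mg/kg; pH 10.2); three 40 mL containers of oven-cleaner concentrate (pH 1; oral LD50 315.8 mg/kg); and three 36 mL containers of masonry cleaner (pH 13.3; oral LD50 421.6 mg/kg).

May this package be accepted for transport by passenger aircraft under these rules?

Yes

With oral LD50 259.4 mg/kg (≤ 300 mg/kg), the herbicide concentrate falls in Class 6.1.
The oven-cleaner concentrate has pH 1, which is ≤ 2, so it is Class 8 (Corrosive).
The masonry cleaner has pH 13.3, which is ≥ 12, so it is Class 8 (Corrosive).
Class 6.1 quantity: 55 kg.
55 kg is within the passenger aircraft limit of 100 kg for Class 6.1.
Total Class 8: (three 40 mL containers = 120 mL) + (three 36 mL containers = 108 mL) = 228 mL.
228 mL is within the passenger aircraft limit of 250 mL for Class 8.
The segregation rule (Class 6.1 with Class 2.2) does not apply to Class 6.1 with Class 8.
Every hazard class is within its passenger aircraft limit and no segregation rule is violated.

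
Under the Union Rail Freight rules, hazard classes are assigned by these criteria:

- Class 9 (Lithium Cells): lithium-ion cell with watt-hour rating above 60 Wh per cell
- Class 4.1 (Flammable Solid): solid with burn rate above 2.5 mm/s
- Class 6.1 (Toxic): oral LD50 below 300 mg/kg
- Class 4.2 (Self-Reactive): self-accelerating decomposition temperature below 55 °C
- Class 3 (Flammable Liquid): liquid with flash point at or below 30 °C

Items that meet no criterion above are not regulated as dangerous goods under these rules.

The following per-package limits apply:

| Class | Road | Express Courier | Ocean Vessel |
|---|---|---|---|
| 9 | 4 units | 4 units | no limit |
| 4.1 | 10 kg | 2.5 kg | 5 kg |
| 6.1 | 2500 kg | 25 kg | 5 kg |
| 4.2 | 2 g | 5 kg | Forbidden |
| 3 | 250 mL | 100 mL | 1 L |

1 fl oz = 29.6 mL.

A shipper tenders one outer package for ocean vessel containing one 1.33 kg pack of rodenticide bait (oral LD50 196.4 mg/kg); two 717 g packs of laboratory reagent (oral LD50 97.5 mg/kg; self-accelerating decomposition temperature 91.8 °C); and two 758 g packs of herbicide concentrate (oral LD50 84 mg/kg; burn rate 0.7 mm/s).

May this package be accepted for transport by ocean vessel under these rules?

Yes

With oral LD50 196.4 mg/kg (< 300 mg/kg), the rodenticide bait falls in Class 6.1.
Oral LD50 97.5 mg/kg meets the Class 6.1 criterion (Toxic), so the laboratory reagent is Class 6.1.
Herbicide concentrate: oral LD50 84 mg/kg < 300 mg/kg → Class 6.1 (Toxic).
Total Class 6.1: 1.33 kg + (two 717 g packs = 1.434 kg) + (two 758 g packs = 1.516 kg) = 4.28 kg.
4.28 kg is within the ocean vessel limit of 5 kg for Class 6.1.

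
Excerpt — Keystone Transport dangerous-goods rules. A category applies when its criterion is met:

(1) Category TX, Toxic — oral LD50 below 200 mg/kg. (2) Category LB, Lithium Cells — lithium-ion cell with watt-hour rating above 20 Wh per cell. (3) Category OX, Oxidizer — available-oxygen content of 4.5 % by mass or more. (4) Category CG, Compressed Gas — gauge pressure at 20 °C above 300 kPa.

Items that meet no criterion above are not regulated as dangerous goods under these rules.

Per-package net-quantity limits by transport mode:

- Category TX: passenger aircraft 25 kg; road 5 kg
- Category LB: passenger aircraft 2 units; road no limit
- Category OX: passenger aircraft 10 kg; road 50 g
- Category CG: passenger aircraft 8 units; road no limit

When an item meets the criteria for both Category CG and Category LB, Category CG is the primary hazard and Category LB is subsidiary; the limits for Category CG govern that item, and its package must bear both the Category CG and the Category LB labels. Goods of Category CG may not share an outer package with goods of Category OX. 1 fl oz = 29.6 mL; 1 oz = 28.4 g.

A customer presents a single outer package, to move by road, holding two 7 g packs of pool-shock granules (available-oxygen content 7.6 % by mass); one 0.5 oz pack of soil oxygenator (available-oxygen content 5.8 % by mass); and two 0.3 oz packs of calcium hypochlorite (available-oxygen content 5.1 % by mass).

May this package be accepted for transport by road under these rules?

Yes

Pool-shock granules: available-oxygen content 7.6 % by mass ≥ 4.5 % by mass → Category OX (Oxidizer).
With available-oxygen content 5.8 % by mass (≥ 4.5 % by mass), the soil oxygenator falls in Category OX.
With available-oxygen content 5.1 % by mass (≥ 4.5 % by mass), the calcium hypochlorite falls in Category OX.
Category OX net quantity: (two 7 g packs = 14 g) + (one 0.5 oz pack = 14.2 g) + (two 0.3 oz packs = 17.04 g) = 45.24 g.
45.24 g is within the road limit of 50 g for Category OX.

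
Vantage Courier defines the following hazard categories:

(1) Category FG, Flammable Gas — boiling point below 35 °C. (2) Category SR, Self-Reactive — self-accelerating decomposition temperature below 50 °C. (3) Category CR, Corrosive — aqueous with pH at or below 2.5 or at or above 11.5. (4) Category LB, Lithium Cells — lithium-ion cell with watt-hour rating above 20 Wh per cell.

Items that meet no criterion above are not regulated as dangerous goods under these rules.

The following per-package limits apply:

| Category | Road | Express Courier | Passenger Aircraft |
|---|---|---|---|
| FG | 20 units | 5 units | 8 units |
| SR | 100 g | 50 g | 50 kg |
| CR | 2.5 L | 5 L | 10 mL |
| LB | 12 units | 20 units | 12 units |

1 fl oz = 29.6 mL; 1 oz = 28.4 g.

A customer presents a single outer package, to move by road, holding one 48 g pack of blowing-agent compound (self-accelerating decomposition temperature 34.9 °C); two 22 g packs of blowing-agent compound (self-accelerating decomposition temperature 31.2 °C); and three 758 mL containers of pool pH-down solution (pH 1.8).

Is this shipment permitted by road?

With self-accelerating decomposition temperature 34.9 °C (< 50 °C), the blowing-agent compound falls in Category SR.
Blowing-agent compound: self-accelerating decomposition temperature 31.2 °C < 50 °C → Category SR (Self-Reactive).
The pool pH-down solution has pH 1.8, which is ≤ 2.5, so it is Category CR (Corrosive).
Category SR net quantity: 48 g + (two 22 g packs = 44 g) = 92 g.
92 g is within the road limit of 100 g for Category SR.
Category CR quantity: three 758 mL containers = 2.274 L.
2.274 L ≤ 2.5 L (road limit, Category CR) — within limit.
Every hazard category is within its road limit and no segregation rule is violated.

Yes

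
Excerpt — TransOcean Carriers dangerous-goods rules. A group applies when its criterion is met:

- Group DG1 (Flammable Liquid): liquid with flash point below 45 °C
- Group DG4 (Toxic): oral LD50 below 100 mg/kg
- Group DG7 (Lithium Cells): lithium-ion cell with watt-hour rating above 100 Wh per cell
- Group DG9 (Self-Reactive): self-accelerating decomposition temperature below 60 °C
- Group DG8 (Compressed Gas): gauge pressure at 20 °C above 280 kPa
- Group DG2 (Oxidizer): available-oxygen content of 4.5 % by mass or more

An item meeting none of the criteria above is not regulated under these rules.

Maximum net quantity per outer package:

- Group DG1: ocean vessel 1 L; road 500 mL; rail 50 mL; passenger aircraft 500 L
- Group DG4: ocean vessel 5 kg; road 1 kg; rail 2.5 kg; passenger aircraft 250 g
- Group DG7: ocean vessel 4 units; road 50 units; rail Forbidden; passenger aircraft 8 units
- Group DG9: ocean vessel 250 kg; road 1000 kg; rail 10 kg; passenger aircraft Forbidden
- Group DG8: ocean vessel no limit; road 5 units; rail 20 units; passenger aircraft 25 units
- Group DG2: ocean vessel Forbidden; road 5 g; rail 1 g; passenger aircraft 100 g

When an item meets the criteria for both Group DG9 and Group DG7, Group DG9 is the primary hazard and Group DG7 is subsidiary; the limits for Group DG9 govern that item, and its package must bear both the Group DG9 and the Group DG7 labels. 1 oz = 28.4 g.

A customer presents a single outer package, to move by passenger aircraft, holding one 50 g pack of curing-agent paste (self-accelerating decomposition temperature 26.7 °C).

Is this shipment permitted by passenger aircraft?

Curing-agent paste: self-accelerating decomposition temperature 26.7 °C < 60 °C → Group DG9 (Self-Reactive).
Group DG9 quantity: 50 g.
Group DG9 is Forbidden by passenger aircraft.

No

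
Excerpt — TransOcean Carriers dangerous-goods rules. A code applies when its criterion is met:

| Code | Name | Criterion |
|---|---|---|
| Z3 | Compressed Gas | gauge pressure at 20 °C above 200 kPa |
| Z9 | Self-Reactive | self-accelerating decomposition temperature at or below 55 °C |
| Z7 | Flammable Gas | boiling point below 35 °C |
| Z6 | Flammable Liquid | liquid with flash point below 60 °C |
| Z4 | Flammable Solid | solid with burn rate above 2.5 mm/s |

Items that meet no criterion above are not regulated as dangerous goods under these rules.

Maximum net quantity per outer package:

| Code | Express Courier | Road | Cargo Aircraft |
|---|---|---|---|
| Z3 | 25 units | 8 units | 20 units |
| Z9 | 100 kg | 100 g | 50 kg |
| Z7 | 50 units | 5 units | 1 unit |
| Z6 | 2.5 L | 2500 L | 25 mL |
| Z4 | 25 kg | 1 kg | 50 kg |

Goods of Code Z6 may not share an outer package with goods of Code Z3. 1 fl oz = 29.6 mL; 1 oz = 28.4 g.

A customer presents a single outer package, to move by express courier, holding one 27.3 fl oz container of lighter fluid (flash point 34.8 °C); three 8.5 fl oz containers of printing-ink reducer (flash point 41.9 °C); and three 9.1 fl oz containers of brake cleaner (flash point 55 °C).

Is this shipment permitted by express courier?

Yes

Lighter fluid: flash point 34.8 °C < 60 °C → Code Z6 (Flammable Liquid).
Flash point 41.9 °C meets the Code Z6 criterion (Flammable Liquid), so the printing-ink reducer is Code Z6.
The brake cleaner has flash point 55 °C, which is < 60 °C, so it is Code Z6 (Flammable Liquid).
Code Z6 net quantity: (one 27.3 fl oz container = 808.08 mL) + (three 8.5 fl oz containers = 754.8 mL) + (three 9.1 fl oz containers = 808.08 mL) = 2370.96 mL.
2370.96 mL ≤ 2.5 L (express courier limit, Code Z6) — within limit.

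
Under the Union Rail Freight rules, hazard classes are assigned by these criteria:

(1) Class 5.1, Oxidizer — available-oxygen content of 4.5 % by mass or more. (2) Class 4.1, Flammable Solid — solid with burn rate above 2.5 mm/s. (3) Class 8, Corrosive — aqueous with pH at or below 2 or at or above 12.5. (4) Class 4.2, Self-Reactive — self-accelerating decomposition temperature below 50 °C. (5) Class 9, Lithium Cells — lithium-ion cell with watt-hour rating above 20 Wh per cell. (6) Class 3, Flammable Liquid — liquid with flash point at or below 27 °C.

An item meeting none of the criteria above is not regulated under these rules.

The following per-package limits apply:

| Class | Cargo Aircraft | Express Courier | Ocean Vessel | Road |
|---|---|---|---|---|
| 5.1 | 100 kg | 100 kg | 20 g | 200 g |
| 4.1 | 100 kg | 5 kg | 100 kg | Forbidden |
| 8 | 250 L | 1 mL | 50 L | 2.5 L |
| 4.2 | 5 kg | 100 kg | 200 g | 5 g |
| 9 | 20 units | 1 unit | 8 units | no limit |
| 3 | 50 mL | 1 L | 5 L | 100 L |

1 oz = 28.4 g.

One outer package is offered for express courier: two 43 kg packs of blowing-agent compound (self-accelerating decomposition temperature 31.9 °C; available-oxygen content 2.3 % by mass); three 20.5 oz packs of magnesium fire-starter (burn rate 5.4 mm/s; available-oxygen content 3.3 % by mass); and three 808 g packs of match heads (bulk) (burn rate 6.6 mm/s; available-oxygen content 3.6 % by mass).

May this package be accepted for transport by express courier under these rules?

Yes

With self-accelerating decomposition temperature 31.9 °C (< 50 °C), the blowing-agent compound falls in Class 4.2.
The magnesium fire-starter has burn rate 5.4 mm/s, which is > 2.5 mm/s, so it is Class 4.1 (Flammable Solid).
The match heads (bulk) have burn rate 6.6 mm/s, which is > 2.5 mm/s, so they are Class 4.1 (Flammable Solid).
Total Class 4.1: (three 20.5 oz packs = 1746.6 g) + (three 808 g packs = 2.424 kg) = 4170.6 g.
That is within the Class 4.1 express courier limit of 5 kg.
Class 4.2 quantity: two 43 kg packs = 86 kg.
That is within the Class 4.2 express courier limit of 100 kg.
Every hazard class is within its express courier limit and no segregation rule is violated.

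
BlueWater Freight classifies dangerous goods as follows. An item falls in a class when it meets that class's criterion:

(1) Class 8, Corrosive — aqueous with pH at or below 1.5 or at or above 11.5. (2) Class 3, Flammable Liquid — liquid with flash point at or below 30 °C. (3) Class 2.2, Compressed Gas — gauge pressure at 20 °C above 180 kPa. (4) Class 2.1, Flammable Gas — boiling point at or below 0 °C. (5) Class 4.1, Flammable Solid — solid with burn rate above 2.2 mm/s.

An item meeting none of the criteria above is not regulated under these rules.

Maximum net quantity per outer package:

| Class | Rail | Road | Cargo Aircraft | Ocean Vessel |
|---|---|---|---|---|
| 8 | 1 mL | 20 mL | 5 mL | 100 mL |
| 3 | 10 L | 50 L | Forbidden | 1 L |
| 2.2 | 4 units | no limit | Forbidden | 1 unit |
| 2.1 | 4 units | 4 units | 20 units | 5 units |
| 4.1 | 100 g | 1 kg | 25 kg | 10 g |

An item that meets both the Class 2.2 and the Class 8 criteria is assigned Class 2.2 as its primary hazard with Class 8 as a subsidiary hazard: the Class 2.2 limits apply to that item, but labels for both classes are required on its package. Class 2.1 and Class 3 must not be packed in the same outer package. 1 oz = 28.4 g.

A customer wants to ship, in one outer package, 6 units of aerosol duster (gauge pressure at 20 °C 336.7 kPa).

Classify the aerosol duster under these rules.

Class 2.2

Aerosol duster: gauge pressure at 20 °C 336.7 kPa > 180 kPa → Class 2.2 (Compressed Gas).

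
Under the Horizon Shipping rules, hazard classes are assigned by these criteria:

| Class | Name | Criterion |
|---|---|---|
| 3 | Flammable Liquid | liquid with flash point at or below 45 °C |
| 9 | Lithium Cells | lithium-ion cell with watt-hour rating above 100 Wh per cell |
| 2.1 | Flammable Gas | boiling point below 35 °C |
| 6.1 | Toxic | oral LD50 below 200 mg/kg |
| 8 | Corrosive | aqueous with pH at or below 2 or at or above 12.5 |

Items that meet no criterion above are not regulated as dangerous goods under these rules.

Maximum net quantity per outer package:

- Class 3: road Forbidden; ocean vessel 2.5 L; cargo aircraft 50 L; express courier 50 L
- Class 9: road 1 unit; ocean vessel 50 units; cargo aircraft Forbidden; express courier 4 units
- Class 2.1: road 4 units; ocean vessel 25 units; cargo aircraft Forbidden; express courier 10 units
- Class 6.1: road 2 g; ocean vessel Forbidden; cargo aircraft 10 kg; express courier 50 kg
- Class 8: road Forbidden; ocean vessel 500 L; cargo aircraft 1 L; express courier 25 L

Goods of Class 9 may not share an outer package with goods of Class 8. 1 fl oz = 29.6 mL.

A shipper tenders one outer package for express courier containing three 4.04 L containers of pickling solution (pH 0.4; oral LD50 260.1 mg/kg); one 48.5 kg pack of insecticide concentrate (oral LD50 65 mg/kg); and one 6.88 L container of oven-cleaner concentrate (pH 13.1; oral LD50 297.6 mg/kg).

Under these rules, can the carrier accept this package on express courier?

Pickling solution: pH 0.4 ≤ 2 → Class 8 (Corrosive).
Oral LD50 65 mg/kg meets the Class 6.1 criterion (Toxic), so the insecticide concentrate is Class 6.1.
Oven-cleaner concentrate: pH 13.1 ≥ 12.5 → Class 8 (Corrosive).
Class 8 net quantity: (three 4.04 L containers = 12.12 L) + 6.88 L = 19 L.
19 L ≤ 25 L (express courier limit, Class 8) — within limit.
Class 6.1 quantity: 48.5 kg.
48.5 kg ≤ 50 kg (express courier limit, Class 6.1) — within limit.
The segregation rule (Class 9 with Class 8) does not apply to Class 8 with Class 6.1.
Every hazard class is within its express courier limit and no segregation rule is violated.

Yes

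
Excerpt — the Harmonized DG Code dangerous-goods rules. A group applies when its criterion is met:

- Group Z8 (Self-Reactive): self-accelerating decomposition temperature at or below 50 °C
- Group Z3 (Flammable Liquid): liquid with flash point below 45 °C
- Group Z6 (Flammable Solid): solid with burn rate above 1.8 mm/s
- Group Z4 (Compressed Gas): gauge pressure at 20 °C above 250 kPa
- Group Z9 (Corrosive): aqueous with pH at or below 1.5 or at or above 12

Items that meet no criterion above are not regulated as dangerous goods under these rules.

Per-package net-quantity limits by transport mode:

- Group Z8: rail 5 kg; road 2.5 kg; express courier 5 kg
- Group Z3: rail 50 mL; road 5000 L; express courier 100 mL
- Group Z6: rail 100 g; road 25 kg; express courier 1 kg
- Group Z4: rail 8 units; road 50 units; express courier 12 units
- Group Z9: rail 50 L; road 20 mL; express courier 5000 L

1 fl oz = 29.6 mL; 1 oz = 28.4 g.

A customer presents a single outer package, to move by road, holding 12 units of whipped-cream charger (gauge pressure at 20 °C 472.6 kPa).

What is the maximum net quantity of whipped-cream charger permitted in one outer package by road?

50 units

Gauge pressure at 20 °C 472.6 kPa meets the Group Z4 criterion (Compressed Gas), so the whipped-cream charger is Group Z4.
The road limit for Group Z4 is 50 units.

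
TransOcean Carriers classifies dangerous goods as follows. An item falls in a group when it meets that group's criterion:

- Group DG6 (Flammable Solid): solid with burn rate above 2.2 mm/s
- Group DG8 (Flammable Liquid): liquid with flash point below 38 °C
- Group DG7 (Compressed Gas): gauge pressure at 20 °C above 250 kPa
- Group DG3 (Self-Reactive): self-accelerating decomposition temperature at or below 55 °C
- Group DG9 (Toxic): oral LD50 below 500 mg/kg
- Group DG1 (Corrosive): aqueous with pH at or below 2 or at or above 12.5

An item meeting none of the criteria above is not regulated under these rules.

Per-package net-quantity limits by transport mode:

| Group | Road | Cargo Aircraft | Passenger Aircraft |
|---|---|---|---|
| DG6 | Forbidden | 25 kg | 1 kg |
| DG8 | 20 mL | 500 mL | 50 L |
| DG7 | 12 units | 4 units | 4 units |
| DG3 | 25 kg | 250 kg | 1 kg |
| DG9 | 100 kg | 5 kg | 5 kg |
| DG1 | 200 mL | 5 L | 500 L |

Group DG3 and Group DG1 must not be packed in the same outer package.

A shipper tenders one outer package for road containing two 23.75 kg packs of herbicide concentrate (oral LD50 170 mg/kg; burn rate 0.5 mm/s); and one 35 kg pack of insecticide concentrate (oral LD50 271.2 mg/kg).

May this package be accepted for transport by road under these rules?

With oral LD50 170 mg/kg (< 500 mg/kg), the herbicide concentrate falls in Group DG9.
Oral LD50 271.2 mg/kg meets the Group DG9 criterion (Toxic), so the insecticide concentrate is Group DG9.
Group DG9 net quantity: (two 23.75 kg packs = 47.5 kg) + 35 kg = 82.5 kg.
82.5 kg ≤ 100 kg (road limit, Group DG9) — within limit.

Yes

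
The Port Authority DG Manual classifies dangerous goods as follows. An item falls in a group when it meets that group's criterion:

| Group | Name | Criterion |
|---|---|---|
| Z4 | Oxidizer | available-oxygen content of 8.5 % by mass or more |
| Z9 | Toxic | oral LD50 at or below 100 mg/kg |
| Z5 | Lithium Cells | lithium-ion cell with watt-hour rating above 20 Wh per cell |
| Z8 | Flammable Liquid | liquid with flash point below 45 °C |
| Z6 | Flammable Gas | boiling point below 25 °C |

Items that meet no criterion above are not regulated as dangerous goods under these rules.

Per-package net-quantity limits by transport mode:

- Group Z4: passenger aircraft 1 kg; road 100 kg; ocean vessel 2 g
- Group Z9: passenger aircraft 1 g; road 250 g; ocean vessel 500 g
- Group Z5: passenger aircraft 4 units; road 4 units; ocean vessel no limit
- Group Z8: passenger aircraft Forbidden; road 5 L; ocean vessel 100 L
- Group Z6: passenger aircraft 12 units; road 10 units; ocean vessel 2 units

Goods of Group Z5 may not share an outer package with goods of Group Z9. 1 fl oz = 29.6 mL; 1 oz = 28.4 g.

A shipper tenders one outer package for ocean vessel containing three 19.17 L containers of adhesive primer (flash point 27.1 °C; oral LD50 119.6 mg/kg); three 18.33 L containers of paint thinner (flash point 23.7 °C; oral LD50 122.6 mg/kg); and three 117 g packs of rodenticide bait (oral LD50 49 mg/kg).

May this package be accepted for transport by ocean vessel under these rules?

With flash point 27.1 °C (< 45 °C), the adhesive primer falls in Group Z8.
With flash point 23.7 °C (< 45 °C), the paint thinner falls in Group Z8.
Rodenticide bait: oral LD50 49 mg/kg ≤ 100 mg/kg → Group Z9 (Toxic).
Total Group Z8: (three 19.17 L containers = 57.51 L) + (three 18.33 L containers = 54.99 L) = 112.5 L.
That exceeds the Group Z8 ocean vessel limit of 100 L.
Group Z9 quantity: three 117 g packs = 351 g.
That is within the Group Z9 ocean vessel limit of 500 g.
The segregation rule (Group Z5 with Group Z9) does not apply to Group Z8 with Group Z9.

No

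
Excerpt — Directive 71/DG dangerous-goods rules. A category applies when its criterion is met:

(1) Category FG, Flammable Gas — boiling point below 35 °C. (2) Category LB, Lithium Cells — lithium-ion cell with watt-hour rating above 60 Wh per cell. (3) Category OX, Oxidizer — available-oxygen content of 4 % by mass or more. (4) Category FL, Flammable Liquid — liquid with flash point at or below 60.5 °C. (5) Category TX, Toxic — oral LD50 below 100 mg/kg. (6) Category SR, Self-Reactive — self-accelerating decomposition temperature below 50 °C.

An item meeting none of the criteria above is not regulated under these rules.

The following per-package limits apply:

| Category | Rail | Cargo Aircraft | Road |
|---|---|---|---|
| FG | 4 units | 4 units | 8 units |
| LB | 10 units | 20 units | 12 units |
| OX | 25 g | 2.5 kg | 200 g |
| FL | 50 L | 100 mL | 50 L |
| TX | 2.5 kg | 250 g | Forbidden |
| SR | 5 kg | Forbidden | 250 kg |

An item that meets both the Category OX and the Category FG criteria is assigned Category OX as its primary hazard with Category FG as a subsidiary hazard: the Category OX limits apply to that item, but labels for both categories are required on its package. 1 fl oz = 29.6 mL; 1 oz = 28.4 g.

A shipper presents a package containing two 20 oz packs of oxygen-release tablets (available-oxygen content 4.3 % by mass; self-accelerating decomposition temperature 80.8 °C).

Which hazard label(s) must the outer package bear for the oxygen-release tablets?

Oxygen-release tablets: available-oxygen content 4.3 % by mass ≥ 4 % by mass → Category OX (Oxidizer).
Only the Category OX label is required.

Category OX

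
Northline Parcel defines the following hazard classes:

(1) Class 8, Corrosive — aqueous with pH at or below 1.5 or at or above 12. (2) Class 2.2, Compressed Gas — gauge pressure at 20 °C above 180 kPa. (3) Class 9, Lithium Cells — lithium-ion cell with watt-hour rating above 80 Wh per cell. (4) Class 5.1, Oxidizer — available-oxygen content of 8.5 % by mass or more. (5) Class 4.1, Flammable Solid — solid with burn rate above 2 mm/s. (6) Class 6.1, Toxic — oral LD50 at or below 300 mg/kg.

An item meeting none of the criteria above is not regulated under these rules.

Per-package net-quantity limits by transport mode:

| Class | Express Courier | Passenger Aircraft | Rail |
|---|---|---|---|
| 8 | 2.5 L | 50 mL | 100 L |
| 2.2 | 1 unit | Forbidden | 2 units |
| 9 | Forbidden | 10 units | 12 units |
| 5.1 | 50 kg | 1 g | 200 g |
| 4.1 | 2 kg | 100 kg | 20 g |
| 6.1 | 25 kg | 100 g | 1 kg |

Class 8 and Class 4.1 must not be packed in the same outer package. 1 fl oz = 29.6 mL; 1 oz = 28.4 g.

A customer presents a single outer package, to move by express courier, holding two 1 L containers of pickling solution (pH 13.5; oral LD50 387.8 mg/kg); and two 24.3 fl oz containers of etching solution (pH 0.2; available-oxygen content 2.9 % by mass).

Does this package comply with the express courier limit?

pH 13.5 meets the Class 8 criterion (Corrosive), so the pickling solution is Class 8.
Etching solution: pH 0.2 ≤ 1.5 → Class 8 (Corrosive).
Class 8 net quantity: (two 1 L containers = 2 L) + (two 24.3 fl oz containers = 1438.56 mL) = 3438.56 mL.
3438.56 mL > 2.5 L (express courier limit, Class 8) — over the limit.

No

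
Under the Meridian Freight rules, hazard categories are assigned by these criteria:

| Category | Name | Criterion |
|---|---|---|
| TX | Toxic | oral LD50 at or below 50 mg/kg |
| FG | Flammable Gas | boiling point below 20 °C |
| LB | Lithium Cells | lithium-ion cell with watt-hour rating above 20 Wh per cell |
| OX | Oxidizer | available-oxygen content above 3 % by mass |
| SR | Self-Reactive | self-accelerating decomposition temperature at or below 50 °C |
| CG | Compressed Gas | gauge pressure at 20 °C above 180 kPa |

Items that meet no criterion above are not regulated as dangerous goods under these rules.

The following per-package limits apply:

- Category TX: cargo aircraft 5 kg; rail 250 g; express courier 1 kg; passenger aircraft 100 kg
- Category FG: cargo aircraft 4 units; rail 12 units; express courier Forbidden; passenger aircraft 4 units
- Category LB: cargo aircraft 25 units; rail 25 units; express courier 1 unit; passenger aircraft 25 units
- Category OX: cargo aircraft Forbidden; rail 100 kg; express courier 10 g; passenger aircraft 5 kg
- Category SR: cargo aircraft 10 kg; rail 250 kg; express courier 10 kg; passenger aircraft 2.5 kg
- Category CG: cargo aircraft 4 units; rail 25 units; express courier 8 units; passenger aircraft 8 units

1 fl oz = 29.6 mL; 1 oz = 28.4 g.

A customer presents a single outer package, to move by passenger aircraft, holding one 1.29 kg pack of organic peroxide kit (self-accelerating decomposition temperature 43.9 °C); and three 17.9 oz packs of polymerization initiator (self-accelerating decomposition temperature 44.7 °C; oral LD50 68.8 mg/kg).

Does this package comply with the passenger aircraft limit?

No

Organic peroxide kit: self-accelerating decomposition temperature 43.9 °C ≤ 50 °C → Category SR (Self-Reactive).
Polymerization initiator: self-accelerating decomposition temperature 44.7 °C ≤ 50 °C → Category SR (Self-Reactive).
Category SR net quantity: 1.29 kg + (three 17.9 oz packs = 1525.08 g) = 2815.08 g.
2815.08 g > 2.5 kg (passenger aircraft limit, Category SR) — over the limit.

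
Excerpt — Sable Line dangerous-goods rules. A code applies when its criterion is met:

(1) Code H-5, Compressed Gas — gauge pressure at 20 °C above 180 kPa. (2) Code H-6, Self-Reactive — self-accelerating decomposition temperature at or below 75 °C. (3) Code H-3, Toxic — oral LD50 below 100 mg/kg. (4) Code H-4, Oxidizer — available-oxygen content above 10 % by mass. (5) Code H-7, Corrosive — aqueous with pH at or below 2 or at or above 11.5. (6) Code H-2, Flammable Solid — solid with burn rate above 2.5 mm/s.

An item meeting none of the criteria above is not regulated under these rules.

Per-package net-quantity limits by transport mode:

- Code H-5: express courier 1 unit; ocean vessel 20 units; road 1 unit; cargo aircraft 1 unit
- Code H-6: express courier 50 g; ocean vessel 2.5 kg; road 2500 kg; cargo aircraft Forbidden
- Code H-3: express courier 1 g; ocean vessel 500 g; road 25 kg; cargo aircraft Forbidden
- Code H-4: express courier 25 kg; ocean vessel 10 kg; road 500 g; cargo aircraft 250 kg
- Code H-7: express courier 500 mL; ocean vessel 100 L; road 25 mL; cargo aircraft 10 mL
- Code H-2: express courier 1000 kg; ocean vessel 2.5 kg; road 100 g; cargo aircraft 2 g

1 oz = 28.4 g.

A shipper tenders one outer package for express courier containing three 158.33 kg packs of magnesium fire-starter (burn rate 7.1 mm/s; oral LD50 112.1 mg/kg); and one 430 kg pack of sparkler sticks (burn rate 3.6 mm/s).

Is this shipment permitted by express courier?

Yes

With burn rate 7.1 mm/s (> 2.5 mm/s), the magnesium fire-starter falls in Code H-2.
With burn rate 3.6 mm/s (> 2.5 mm/s), the sparkler sticks fall in Code H-2.
Total Code H-2: (three 158.33 kg packs = 474.99 kg) + 430 kg = 904.99 kg.
That is within the Code H-2 express courier limit of 1000 kg.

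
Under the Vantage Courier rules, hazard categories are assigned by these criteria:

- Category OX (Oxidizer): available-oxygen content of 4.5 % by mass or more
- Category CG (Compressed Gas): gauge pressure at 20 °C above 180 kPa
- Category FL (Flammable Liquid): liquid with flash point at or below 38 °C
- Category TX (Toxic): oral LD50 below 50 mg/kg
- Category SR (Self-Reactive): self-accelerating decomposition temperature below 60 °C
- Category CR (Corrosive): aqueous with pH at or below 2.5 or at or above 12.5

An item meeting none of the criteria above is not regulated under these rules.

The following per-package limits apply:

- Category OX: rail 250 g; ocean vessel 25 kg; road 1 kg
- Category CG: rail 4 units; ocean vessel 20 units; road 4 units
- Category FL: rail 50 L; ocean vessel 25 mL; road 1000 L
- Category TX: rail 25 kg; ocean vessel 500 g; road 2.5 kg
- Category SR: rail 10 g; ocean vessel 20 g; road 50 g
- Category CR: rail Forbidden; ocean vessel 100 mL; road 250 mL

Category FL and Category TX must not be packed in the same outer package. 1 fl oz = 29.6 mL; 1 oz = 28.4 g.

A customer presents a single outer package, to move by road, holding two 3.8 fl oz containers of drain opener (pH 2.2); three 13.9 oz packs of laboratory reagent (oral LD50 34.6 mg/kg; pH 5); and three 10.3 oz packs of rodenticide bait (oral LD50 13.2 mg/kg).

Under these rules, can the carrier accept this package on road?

Yes

The drain opener has pH 2.2, which is ≤ 2.5, so it is Category CR (Corrosive).
The laboratory reagent has oral LD50 34.6 mg/kg, which is < 50 mg/kg, so it is Category TX (Toxic).
Oral LD50 13.2 mg/kg meets the Category TX criterion (Toxic), so the rodenticide bait is Category TX.
Category TX net quantity: (three 13.9 oz packs = 1184.28 g) + (three 10.3 oz packs = 877.56 g) = 2061.84 g.
That is within the Category TX road limit of 2.5 kg.
Category CR quantity: two 3.8 fl oz containers = 224.96 mL.
224.96 mL is within the road limit of 250 mL for Category CR.
The segregation rule (Category FL with Category TX) does not apply to Category TX with Category CR.
Every hazard category is within its road limit and no segregation rule is violated.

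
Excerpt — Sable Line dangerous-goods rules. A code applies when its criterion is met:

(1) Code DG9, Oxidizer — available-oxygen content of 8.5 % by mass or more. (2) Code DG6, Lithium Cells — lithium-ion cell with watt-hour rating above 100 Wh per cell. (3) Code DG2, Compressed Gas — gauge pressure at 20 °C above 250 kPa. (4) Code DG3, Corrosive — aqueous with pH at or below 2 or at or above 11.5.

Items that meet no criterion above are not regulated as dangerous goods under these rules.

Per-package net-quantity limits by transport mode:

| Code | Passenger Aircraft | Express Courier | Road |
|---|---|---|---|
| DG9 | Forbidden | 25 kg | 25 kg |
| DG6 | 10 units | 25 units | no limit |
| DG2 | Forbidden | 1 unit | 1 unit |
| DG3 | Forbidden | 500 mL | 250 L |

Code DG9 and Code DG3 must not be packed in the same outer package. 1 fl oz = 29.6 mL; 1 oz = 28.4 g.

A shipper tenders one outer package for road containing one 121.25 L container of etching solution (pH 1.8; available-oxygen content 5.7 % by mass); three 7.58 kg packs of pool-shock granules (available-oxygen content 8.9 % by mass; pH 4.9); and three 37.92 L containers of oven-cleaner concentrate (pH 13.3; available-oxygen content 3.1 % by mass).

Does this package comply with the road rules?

No

Etching solution: pH 1.8 ≤ 2 → Code DG3 (Corrosive).
The pool-shock granules have available-oxygen content 8.9 % by mass, which is ≥ 8.5 % by mass, so they are Code DG9 (Oxidizer).
With pH 13.3 (≥ 11.5), the oven-cleaner concentrate falls in Code DG3.
Code DG9 quantity: three 7.58 kg packs = 22.74 kg.
That is within the Code DG9 road limit of 25 kg.
Total Code DG3: 121.25 L + (three 37.92 L containers = 113.76 L) = 235.01 L.
That is within the Code DG3 road limit of 250 L.
Code DG9 and Code DG3 may not share an outer package.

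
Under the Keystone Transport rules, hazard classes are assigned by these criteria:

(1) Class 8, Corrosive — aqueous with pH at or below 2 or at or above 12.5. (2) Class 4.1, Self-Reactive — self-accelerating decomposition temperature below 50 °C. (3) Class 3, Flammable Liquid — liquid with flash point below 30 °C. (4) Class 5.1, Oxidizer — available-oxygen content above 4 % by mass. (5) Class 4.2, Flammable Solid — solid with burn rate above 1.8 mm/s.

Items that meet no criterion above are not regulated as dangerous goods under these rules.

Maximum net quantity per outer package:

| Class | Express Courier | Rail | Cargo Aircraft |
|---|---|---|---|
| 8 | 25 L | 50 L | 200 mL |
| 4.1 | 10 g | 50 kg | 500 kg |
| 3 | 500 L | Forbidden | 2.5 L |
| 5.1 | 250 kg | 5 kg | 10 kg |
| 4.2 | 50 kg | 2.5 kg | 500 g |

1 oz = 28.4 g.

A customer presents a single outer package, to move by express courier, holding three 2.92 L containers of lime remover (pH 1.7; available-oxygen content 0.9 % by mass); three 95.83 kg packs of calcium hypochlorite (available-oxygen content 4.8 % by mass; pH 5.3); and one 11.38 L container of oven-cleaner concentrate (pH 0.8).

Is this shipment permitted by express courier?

No

With pH 1.7 (≤ 2), the lime remover falls in Class 8.
With available-oxygen content 4.8 % by mass (> 4 % by mass), the calcium hypochlorite falls in Class 5.1.
The oven-cleaner concentrate has pH 0.8, which is ≤ 2, so it is Class 8 (Corrosive).
Class 5.1 quantity: three 95.83 kg packs = 287.49 kg.
287.49 kg exceeds the express courier limit of 250 kg for Class 5.1.
Class 8 net quantity: (three 2.92 L containers = 8.76 L) + 11.38 L = 20.14 L.
That is within the Class 8 express courier limit of 25 L.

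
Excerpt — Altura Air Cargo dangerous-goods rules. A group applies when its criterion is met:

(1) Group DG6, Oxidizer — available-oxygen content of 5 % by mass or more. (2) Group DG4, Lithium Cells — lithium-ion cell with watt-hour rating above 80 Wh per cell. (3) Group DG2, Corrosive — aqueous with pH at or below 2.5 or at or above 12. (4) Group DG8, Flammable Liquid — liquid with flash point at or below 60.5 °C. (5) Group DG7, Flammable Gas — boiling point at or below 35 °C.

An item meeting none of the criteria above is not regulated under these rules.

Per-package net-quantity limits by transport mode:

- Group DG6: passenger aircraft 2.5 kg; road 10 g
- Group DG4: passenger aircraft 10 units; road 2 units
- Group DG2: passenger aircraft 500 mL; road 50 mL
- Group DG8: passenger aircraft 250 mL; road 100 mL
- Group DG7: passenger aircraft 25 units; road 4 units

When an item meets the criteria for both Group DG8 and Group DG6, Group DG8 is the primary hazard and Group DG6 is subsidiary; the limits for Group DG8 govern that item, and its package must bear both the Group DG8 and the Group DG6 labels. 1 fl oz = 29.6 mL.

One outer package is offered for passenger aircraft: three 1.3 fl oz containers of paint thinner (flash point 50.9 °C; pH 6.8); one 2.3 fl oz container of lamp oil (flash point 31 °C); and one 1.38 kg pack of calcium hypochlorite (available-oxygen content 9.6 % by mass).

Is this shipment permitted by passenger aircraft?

Yes

The paint thinner has flash point 50.9 °C, which is ≤ 60.5 °C, so it is Group DG8 (Flammable Liquid).
The lamp oil has flash point 31 °C, which is ≤ 60.5 °C, so it is Group DG8 (Flammable Liquid).
Calcium hypochlorite: available-oxygen content 9.6 % by mass ≥ 5 % by mass → Group DG6 (Oxidizer).
Total Group DG8: (three 1.3 fl oz containers = 115.44 mL) + (one 2.3 fl oz container = 68.08 mL) = 183.52 mL.
183.52 mL is within the passenger aircraft limit of 250 mL for Group DG8.
Group DG6 quantity: 1.38 kg.
1.38 kg ≤ 2.5 kg (passenger aircraft limit, Group DG6) — within limit.
Every hazard group is within its passenger aircraft limit and no segregation rule is violated.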